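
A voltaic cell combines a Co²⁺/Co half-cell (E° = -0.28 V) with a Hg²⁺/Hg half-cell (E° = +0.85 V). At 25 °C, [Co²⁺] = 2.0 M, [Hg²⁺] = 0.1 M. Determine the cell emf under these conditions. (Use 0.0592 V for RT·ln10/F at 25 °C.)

1.09 V

The Hg²⁺/Hg couple has the higher reduction potential and acts as the cathode, so E°_cell = +0.85 − (-0.28) = 1.13 V.
Balancing electrons gives n = 2; the reaction quotient is Q = [Co²⁺]/[Hg²⁺] = 20.0.
At 25 °C, E = E° − (0.0592/n) log Q = 1.13 − (0.0592/2)(1.301) = 1.130 − 0.039 = 1.091 V.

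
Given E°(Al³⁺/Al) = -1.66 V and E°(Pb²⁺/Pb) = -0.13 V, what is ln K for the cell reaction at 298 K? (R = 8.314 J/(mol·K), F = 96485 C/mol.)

ln K = 357.5

E°_cell = -0.13 − (-1.66) = 1.53 V, with n = 6 electrons transferred.
At equilibrium E = 0, so the Nernst equation gives ln K = nFE°/RT = (6)(96485)(1.53)/((8.314)(298)) = 357.50.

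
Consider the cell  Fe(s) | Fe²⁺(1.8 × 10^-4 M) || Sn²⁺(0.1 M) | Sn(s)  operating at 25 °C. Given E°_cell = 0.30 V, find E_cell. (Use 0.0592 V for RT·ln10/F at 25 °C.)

0.381 V

Balancing electrons gives n = 2; the reaction quotient is Q = [Fe²⁺]/[Sn²⁺] = 0.00180.
At 25 °C, E = E° − (0.0592/n) log Q = 0.30 − (0.0592/2)(-2.745) = 0.300 + 0.081 = 0.381 V.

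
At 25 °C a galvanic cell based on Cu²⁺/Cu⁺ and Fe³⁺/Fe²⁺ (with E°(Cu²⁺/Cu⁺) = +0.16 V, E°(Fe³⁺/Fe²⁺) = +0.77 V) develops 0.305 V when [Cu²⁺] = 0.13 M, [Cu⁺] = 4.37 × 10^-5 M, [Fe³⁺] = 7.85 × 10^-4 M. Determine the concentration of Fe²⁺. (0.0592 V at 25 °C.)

0.037 M

From the Nernst equation, log Q = n(E° − E)/0.0592 = 1(0.61 − 0.305)/0.0592 = 5.152, so Q = 1.42 × 10^5.
With Q = [Cu²⁺]·[Fe²⁺]/([Cu⁺]·[Fe³⁺]) and the known concentrations, [Fe²⁺] in the numerator gives [Fe²⁺] = 0.037 M.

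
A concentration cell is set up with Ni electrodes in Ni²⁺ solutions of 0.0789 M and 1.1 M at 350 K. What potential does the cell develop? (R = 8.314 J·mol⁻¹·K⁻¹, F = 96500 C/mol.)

Both half-cells are Ni²⁺/Ni, so E°_cell = 0. The concentrated side is the cathode; the cell reaction moves Ni²⁺ from high to low concentration with n = 2.
Q = [Ni²⁺]_dilute/[Ni²⁺]_conc = 0.0789/1.1 = 0.0717.
E = 0 − (RT/nF) ln Q = −((8.314×350)/(2×96500))(-2.635) = 0.0397 V.

0.040 V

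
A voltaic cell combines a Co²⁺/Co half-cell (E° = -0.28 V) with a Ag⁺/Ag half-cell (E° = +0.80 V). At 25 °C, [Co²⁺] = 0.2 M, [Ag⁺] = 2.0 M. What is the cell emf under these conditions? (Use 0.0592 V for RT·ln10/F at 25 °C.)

1.12 V

The Ag⁺/Ag couple has the higher reduction potential and acts as the cathode, so E°_cell = +0.80 − (-0.28) = 1.08 V.
Balancing electrons gives n = 2; the reaction quotient is Q = [Co²⁺]/[Ag⁺]^2 = 0.0500.
At 25 °C, E = E° − (0.0592/n) log Q = 1.08 − (0.0592/2)(-1.301) = 1.080 + 0.039 = 1.119 V.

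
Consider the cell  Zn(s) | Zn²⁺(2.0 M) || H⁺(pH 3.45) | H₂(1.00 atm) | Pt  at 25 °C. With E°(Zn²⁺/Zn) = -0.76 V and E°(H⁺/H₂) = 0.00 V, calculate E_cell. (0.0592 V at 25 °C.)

The hydrogen couple is the cathode, so E°_cell = 0.76 V; n = 2.
[H⁺] = 10^(−3.45) = 3.5 × 10^-4 M, and Q = [Zn²⁺]·P(H₂) / [H⁺]^2 = 1.59 × 10^7.
E = E° − (0.0592/2) log Q = 0.76 − (0.0592/2)(7.201) = 0.547 V.

0.55 V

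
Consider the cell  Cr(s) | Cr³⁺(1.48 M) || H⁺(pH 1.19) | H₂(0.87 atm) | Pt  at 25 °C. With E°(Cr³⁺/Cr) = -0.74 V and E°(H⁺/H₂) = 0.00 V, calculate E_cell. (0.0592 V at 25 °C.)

The hydrogen couple is the cathode, so E°_cell = 0.74 V; n = 6.
[H⁺] = 10^(−1.19) = 0.065 M, and Q = [Cr³⁺]^2·P(H₂)^3 / [H⁺]^6 = 1.99 × 10^7.
E = E° − (0.0592/6) log Q = 0.74 − (0.0592/6)(7.299) = 0.668 V.

0.67 V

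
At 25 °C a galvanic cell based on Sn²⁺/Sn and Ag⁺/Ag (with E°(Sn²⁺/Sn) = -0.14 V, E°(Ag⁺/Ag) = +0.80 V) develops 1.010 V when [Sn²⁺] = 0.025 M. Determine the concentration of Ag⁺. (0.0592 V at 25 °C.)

2.4 M

From the Nernst equation, log Q = n(E° − E)/0.0592 = 2(0.94 − 1.010)/0.0592 = -2.365, so Q = 0.00432.
With Q = [Sn²⁺]/[Ag⁺]^2 and the known concentrations, [Ag⁺]^2 in the denominator gives [Ag⁺] = 2.4 M.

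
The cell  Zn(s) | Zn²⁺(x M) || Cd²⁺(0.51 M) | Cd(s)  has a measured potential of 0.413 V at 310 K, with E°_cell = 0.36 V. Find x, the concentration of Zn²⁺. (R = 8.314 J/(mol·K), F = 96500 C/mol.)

0.0096 M

From the Nernst equation, ln Q = nF(E° − E)/RT = 2×96500×(0.36 − 0.413)/(8.314×310) = -3.969, so Q = 0.0189.
With Q = [Zn²⁺]/[Cd²⁺] and the known concentrations, [Zn²⁺] in the numerator gives [Zn²⁺] = 0.0096 M.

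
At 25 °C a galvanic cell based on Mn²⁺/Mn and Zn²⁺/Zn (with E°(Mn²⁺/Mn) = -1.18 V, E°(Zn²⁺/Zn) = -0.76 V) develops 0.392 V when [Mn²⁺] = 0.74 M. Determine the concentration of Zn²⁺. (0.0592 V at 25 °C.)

From the Nernst equation, log Q = n(E° − E)/0.0592 = 2(0.42 − 0.392)/0.0592 = 0.946, so Q = 8.83.
With Q = [Mn²⁺]/[Zn²⁺] and the known concentrations, [Zn²⁺] in the denominator gives [Zn²⁺] = 0.084 M.

0.084 M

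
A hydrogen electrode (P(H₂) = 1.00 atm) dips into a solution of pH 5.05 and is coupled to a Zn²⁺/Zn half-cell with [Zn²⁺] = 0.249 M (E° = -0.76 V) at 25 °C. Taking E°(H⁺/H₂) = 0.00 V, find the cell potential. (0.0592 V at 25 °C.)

0.48 V

The hydrogen couple is the cathode, so E°_cell = 0.76 V; n = 2.
[H⁺] = 10^(−5.05) = 8.9 × 10^-6 M, and Q = [Zn²⁺]·P(H₂) / [H⁺]^2 = 3.13 × 10^9.
E = E° − (0.0592/2) log Q = 0.76 − (0.0592/2)(9.496) = 0.479 V.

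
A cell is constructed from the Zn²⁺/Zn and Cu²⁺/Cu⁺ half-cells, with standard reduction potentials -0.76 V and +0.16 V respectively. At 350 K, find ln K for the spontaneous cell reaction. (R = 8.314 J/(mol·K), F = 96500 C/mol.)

ln K = 61.0

E°_cell = +0.16 − (-0.76) = 0.92 V, with n = 2 electrons transferred.
At equilibrium E = 0, so the Nernst equation gives ln K = nFE°/RT = (2)(96500)(0.92)/((8.314)(350)) = 61.02.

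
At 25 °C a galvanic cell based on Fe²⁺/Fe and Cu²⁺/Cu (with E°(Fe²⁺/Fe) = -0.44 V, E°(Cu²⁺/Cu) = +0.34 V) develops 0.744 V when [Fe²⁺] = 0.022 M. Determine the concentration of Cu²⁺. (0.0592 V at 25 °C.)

From the Nernst equation, log Q = n(E° − E)/0.0592 = 2(0.78 − 0.744)/0.0592 = 1.216, so Q = 16.5.
With Q = [Fe²⁺]/[Cu²⁺] and the known concentrations, [Cu²⁺] in the denominator gives [Cu²⁺] = 0.0013 M.

0.0013 M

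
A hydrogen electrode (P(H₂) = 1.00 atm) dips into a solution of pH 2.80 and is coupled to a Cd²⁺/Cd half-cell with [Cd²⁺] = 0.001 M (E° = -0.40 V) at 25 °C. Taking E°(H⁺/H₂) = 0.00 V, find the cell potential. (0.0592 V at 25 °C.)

The hydrogen couple is the cathode, so E°_cell = 0.40 V; n = 2.
[H⁺] = 10^(−2.80) = 0.0016 M, and Q = [Cd²⁺]·P(H₂) / [H⁺]^2 = 398.
E = E° − (0.0592/2) log Q = 0.40 − (0.0592/2)(2.600) = 0.323 V.

0.32 V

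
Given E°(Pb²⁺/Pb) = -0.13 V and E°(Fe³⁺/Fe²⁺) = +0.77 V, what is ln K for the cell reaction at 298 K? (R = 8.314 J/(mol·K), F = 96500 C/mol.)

ln K = 70.1

E°_cell = +0.77 − (-0.13) = 0.90 V, with n = 2 electrons transferred.
At equilibrium E = 0, so the Nernst equation gives ln K = nFE°/RT = (2)(96500)(0.90)/((8.314)(298)) = 70.11.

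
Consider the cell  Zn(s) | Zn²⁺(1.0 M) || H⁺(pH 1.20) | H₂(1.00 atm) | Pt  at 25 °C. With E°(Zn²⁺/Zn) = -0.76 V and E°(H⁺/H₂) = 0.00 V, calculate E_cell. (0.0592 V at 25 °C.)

The hydrogen couple is the cathode, so E°_cell = 0.76 V; n = 2.
[H⁺] = 10^(−1.20) = 0.063 M, and Q = [Zn²⁺]·P(H₂) / [H⁺]^2 = 251.
E = E° − (0.0592/2) log Q = 0.76 − (0.0592/2)(2.400) = 0.689 V.

0.69 V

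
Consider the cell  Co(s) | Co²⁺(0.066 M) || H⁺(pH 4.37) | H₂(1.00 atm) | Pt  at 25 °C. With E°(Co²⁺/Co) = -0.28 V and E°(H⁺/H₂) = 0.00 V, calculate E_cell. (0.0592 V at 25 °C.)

The hydrogen couple is the cathode, so E°_cell = 0.28 V; n = 2.
[H⁺] = 10^(−4.37) = 4.3 × 10^-5 M, and Q = [Co²⁺]·P(H₂) / [H⁺]^2 = 3.63 × 10^7.
E = E° − (0.0592/2) log Q = 0.28 − (0.0592/2)(7.560) = 0.056 V.

0.056 V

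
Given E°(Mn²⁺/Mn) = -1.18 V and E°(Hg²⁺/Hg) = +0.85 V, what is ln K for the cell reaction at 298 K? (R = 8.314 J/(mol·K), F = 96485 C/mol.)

E°_cell = +0.85 − (-1.18) = 2.03 V, with n = 2 electrons transferred.
At equilibrium E = 0, so the Nernst equation gives ln K = nFE°/RT = (2)(96485)(2.03)/((8.314)(298)) = 158.11.

ln K = 158.1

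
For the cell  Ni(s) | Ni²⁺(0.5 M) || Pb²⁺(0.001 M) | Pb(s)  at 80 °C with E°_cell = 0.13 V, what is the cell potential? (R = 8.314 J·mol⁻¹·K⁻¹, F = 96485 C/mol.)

Balancing electrons gives n = 2; the reaction quotient is Q = [Ni²⁺]/[Pb²⁺] = 500.
E = E° − (RT/nF) ln Q = 0.13 − (8.314×353)/(2×96485) × (6.215) = 0.130 − 0.095 = 0.035 V.

0.035 V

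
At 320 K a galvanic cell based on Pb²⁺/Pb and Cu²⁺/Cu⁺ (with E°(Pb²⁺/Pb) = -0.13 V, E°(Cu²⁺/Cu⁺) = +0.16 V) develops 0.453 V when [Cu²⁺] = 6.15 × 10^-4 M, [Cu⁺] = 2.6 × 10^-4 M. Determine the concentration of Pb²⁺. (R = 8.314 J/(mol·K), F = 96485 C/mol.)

From the Nernst equation, ln Q = nF(E° − E)/RT = 2×96485×(0.29 − 0.453)/(8.314×320) = -11.823, so Q = 7.34 × 10^-6.
With Q = [Pb²⁺]·[Cu⁺]^2/[Cu²⁺]^2 and the known concentrations, [Pb²⁺] in the numerator gives [Pb²⁺] = 4.1 × 10^-5 M.

4.1 × 10^-5 M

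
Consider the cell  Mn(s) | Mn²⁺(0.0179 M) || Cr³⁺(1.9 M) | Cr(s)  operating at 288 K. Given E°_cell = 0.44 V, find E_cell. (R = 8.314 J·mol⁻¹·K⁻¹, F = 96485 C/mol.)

Balancing electrons gives n = 6; the reaction quotient is Q = [Mn²⁺]^3/[Cr³⁺]^2 = 1.59 × 10^-6.
E = E° − (RT/nF) ln Q = 0.44 − (8.314×288)/(6×96485) × (-13.353) = 0.440 + 0.055 = 0.495 V.

0.495 V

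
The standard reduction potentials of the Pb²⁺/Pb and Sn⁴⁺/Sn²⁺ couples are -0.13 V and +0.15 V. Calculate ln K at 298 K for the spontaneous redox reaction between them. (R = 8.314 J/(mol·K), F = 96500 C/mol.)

E°_cell = +0.15 − (-0.13) = 0.28 V, with n = 2 electrons transferred.
At equilibrium E = 0, so the Nernst equation gives ln K = nFE°/RT = (2)(96500)(0.28)/((8.314)(298)) = 21.81.

ln K = 21.8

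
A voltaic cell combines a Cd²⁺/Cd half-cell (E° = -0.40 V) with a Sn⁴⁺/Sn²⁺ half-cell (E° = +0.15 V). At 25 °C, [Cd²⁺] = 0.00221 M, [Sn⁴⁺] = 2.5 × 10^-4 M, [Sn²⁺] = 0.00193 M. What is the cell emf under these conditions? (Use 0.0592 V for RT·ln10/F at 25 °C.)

0.602 V

The Sn⁴⁺/Sn²⁺ couple has the higher reduction potential and acts as the cathode, so E°_cell = +0.15 − (-0.40) = 0.55 V.
Balancing electrons gives n = 2; the reaction quotient is Q = [Cd²⁺]·[Sn²⁺]/[Sn⁴⁺] = 0.0171.
At 25 °C, E = E° − (0.0592/n) log Q = 0.55 − (0.0592/2)(-1.768) = 0.550 + 0.052 = 0.602 V.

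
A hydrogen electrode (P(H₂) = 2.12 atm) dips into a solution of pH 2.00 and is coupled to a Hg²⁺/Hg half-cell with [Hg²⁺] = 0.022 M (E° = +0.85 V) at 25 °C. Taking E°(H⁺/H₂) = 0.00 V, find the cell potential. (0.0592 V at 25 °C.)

The Hg²⁺/Hg couple is the cathode, so E°_cell = 0.85 V; n = 2.
[H⁺] = 10^(−2.00) = 0.010 M, and Q = [H⁺]^2 / ([Hg²⁺]·P(H₂)) = 0.00214.
E = E° − (0.0592/2) log Q = 0.85 − (0.0592/2)(-2.669) = 0.929 V.

0.93 V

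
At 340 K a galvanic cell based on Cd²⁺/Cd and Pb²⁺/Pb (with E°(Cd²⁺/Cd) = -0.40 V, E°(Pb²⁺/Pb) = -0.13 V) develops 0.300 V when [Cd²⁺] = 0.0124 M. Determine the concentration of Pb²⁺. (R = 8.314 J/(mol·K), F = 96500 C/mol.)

From the Nernst equation, ln Q = nF(E° − E)/RT = 2×96500×(0.27 − 0.300)/(8.314×340) = -2.048, so Q = 0.129.
With Q = [Cd²⁺]/[Pb²⁺] and the known concentrations, [Pb²⁺] in the denominator gives [Pb²⁺] = 0.096 M.

0.096 M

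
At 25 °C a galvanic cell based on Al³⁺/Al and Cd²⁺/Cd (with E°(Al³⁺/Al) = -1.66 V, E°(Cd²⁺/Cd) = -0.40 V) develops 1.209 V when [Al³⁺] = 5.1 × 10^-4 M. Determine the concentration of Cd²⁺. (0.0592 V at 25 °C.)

1.2 × 10^-4 M

From the Nernst equation, log Q = n(E° − E)/0.0592 = 6(1.26 − 1.209)/0.0592 = 5.169, so Q = 1.48 × 10^5.
With Q = [Al³⁺]^2/[Cd²⁺]^3 and the known concentrations, [Cd²⁺]^3 in the denominator gives [Cd²⁺] = 1.2 × 10^-4 M.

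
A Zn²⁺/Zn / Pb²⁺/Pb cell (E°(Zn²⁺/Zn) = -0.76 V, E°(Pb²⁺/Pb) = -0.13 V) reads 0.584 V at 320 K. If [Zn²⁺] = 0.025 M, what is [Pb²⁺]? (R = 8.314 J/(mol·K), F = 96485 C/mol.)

From the Nernst equation, ln Q = nF(E° − E)/RT = 2×96485×(0.63 − 0.584)/(8.314×320) = 3.336, so Q = 28.1.
With Q = [Zn²⁺]/[Pb²⁺] and the known concentrations, [Pb²⁺] in the denominator gives [Pb²⁺] = 8.9 × 10^-4 M.

8.9 × 10^-4 M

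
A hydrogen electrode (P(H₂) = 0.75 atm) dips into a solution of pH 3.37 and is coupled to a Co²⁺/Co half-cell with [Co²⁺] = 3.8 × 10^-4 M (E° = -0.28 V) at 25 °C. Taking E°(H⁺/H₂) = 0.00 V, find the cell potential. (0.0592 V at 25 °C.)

0.19 V

The hydrogen couple is the cathode, so E°_cell = 0.28 V; n = 2.
[H⁺] = 10^(−3.37) = 4.3 × 10^-4 M, and Q = [Co²⁺]·P(H₂) / [H⁺]^2 = 1570.
E = E° − (0.0592/2) log Q = 0.28 − (0.0592/2)(3.195) = 0.185 V.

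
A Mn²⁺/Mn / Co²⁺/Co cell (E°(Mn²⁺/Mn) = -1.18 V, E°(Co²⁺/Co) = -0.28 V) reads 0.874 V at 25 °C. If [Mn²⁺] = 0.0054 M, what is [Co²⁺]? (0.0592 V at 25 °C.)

7.1 × 10^-4 M

From the Nernst equation, log Q = n(E° − E)/0.0592 = 2(0.90 − 0.874)/0.0592 = 0.878, so Q = 7.56.
With Q = [Mn²⁺]/[Co²⁺] and the known concentrations, [Co²⁺] in the denominator gives [Co²⁺] = 7.1 × 10^-4 M.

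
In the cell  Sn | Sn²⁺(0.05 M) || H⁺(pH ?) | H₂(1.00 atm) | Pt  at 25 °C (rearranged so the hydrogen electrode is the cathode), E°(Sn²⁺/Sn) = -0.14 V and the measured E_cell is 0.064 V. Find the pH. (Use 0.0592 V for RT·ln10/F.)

pH = 1.93

E°_cell = 0.14 V and n = 2.
log Q = n(E° − E)/0.0592 = 2×(0.14 − 0.064)/0.0592 = 2.568.
With Q = [Sn²⁺]·P(H₂) / [H⁺]^2, solving for [H⁺] gives log[H⁺] = -1.934, so pH = 1.93.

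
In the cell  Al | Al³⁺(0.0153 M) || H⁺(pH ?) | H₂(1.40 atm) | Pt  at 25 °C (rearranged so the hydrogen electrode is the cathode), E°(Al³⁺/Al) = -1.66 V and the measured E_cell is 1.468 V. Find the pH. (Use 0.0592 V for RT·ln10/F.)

E°_cell = 1.66 V and n = 6.
log Q = n(E° − E)/0.0592 = 6×(1.66 − 1.468)/0.0592 = 19.459.
With Q = [Al³⁺]^2·P(H₂)^3 / [H⁺]^6, solving for [H⁺] gives log[H⁺] = -3.775, so pH = 3.78.

pH = 3.78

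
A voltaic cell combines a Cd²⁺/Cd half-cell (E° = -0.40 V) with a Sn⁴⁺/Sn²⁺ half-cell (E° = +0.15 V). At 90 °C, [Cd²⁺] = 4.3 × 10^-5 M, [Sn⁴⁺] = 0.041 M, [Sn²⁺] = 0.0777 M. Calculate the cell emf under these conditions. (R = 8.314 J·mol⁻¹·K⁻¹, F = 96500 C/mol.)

The Sn⁴⁺/Sn²⁺ couple has the higher reduction potential and acts as the cathode, so E°_cell = +0.15 − (-0.40) = 0.55 V.
Balancing electrons gives n = 2; the reaction quotient is Q = [Cd²⁺]·[Sn²⁺]/[Sn⁴⁺] = 8.15 × 10^-5.
E = E° − (RT/nF) ln Q = 0.55 − (8.314×363)/(2×96500) × (-9.415) = 0.550 + 0.147 = 0.697 V.

0.697 V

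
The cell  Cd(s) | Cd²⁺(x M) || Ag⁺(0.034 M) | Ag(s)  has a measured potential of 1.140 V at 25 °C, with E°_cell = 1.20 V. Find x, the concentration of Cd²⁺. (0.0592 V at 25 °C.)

0.12 M

From the Nernst equation, log Q = n(E° − E)/0.0592 = 2(1.20 − 1.140)/0.0592 = 2.027, so Q = 106.
With Q = [Cd²⁺]/[Ag⁺]^2 and the known concentrations, [Cd²⁺] in the numerator gives [Cd²⁺] = 0.12 M.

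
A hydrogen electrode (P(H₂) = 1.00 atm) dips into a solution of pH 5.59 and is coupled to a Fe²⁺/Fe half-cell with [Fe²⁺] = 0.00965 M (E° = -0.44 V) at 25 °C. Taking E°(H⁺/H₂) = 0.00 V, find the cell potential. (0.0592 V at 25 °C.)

The hydrogen couple is the cathode, so E°_cell = 0.44 V; n = 2.
[H⁺] = 10^(−5.59) = 2.6 × 10^-6 M, and Q = [Fe²⁺]·P(H₂) / [H⁺]^2 = 1.46 × 10^9.
E = E° − (0.0592/2) log Q = 0.44 − (0.0592/2)(9.165) = 0.169 V.

0.17 V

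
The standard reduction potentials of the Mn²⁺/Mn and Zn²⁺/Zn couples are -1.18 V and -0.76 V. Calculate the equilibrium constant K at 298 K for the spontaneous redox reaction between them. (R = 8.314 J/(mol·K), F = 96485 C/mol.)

E°_cell = -0.76 − (-1.18) = 0.42 V, with n = 2 electrons transferred.
At equilibrium E = 0, so the Nernst equation gives ln K = nFE°/RT = (2)(96485)(0.42)/((8.314)(298)) = 32.71.
K = e^32.71 = 1.6 × 10^14.

1.6 × 10^14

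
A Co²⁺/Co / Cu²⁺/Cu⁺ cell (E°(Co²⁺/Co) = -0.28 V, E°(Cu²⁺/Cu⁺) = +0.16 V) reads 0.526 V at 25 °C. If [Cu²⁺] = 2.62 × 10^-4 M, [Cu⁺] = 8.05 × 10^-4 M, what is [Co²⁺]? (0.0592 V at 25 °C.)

From the Nernst equation, log Q = n(E° − E)/0.0592 = 2(0.44 − 0.526)/0.0592 = -2.905, so Q = 0.00124.
With Q = [Co²⁺]·[Cu⁺]^2/[Cu²⁺]^2 and the known concentrations, [Co²⁺] in the numerator gives [Co²⁺] = 1.3 × 10^-4 M.

1.3 × 10^-4 M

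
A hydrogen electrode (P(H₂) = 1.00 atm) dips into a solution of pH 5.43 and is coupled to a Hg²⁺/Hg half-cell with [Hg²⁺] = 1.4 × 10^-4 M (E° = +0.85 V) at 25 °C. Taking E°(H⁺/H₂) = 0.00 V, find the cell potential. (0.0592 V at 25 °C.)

The Hg²⁺/Hg couple is the cathode, so E°_cell = 0.85 V; n = 2.
[H⁺] = 10^(−5.43) = 3.7 × 10^-6 M, and Q = [H⁺]^2 / ([Hg²⁺]·P(H₂)) = 9.86 × 10^-8.
E = E° − (0.0592/2) log Q = 0.85 − (0.0592/2)(-7.006) = 1.057 V.

1.06 V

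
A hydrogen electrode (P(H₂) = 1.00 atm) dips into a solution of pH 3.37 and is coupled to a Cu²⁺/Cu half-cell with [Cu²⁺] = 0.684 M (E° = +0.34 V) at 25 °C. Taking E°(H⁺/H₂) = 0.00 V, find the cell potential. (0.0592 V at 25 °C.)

The Cu²⁺/Cu couple is the cathode, so E°_cell = 0.34 V; n = 2.
[H⁺] = 10^(−3.37) = 4.3 × 10^-4 M, and Q = [H⁺]^2 / ([Cu²⁺]·P(H₂)) = 2.66 × 10^-7.
E = E° − (0.0592/2) log Q = 0.34 − (0.0592/2)(-6.575) = 0.535 V.

0.53 V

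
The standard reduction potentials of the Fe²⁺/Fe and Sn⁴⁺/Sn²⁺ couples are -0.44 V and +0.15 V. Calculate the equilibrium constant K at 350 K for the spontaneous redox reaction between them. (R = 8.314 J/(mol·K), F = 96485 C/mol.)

E°_cell = +0.15 − (-0.44) = 0.59 V, with n = 2 electrons transferred.
At equilibrium E = 0, so the Nernst equation gives ln K = nFE°/RT = (2)(96485)(0.59)/((8.314)(350)) = 39.13.
K = e^39.13 = 9.8 × 10^16.

9.8 × 10^16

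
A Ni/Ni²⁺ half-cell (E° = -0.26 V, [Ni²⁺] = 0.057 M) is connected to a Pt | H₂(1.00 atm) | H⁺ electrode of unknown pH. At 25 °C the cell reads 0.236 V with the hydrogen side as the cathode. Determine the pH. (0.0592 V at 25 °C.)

pH = 1.03

E°_cell = 0.26 V and n = 2.
log Q = n(E° − E)/0.0592 = 2×(0.26 − 0.236)/0.0592 = 0.811.
With Q = [Ni²⁺]·P(H₂) / [H⁺]^2, solving for [H⁺] gives log[H⁺] = -1.027, so pH = 1.03.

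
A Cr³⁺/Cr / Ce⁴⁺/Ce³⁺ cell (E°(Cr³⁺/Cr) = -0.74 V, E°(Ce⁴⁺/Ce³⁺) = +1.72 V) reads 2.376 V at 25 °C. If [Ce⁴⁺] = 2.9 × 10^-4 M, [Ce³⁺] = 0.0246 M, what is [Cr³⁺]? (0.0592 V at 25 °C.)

0.03 M

From the Nernst equation, log Q = n(E° − E)/0.0592 = 3(2.46 − 2.376)/0.0592 = 4.257, so Q = 1.81 × 10^4.
With Q = [Cr³⁺]·[Ce³⁺]^3/[Ce⁴⁺]^3 and the known concentrations, [Cr³⁺] in the numerator gives [Cr³⁺] = 0.03 M.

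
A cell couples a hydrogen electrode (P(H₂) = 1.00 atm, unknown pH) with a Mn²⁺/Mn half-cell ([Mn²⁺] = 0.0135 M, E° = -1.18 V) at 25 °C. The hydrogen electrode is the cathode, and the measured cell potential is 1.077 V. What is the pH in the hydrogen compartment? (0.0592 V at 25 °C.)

pH = 2.67

E°_cell = 1.18 V and n = 2.
log Q = n(E° − E)/0.0592 = 2×(1.18 − 1.077)/0.0592 = 3.480.
With Q = [Mn²⁺]·P(H₂) / [H⁺]^2, solving for [H⁺] gives log[H⁺] = -2.675, so pH = 2.67.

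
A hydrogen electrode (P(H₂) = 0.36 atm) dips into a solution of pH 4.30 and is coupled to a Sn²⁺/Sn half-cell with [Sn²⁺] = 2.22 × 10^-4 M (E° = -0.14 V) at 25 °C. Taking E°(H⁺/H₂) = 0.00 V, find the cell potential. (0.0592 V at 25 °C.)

The hydrogen couple is the cathode, so E°_cell = 0.14 V; n = 2.
[H⁺] = 10^(−4.30) = 5 × 10^-5 M, and Q = [Sn²⁺]·P(H₂) / [H⁺]^2 = 3.18 × 10^4.
E = E° − (0.0592/2) log Q = 0.14 − (0.0592/2)(4.503) = 0.007 V.

0.007 V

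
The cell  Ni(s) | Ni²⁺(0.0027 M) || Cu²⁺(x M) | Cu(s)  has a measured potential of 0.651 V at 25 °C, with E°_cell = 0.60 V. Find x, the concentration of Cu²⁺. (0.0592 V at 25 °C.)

0.14 M

From the Nernst equation, log Q = n(E° − E)/0.0592 = 2(0.60 − 0.651)/0.0592 = -1.723, so Q = 0.0189.
With Q = [Ni²⁺]/[Cu²⁺] and the known concentrations, [Cu²⁺] in the denominator gives [Cu²⁺] = 0.14 M.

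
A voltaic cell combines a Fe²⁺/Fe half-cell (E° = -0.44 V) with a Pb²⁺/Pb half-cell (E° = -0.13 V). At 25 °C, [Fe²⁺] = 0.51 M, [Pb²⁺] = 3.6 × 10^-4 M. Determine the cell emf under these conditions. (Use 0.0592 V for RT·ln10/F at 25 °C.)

The Pb²⁺/Pb couple has the higher reduction potential and acts as the cathode, so E°_cell = -0.13 − (-0.44) = 0.31 V.
Balancing electrons gives n = 2; the reaction quotient is Q = [Fe²⁺]/[Pb²⁺] = 1420.
At 25 °C, E = E° − (0.0592/n) log Q = 0.31 − (0.0592/2)(3.151) = 0.310 − 0.093 = 0.217 V.

0.217 V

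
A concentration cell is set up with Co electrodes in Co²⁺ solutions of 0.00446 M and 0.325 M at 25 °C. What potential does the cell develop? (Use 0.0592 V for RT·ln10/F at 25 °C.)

0.055 V

Both half-cells are Co²⁺/Co, so E°_cell = 0. The concentrated side is the cathode; the cell reaction moves Co²⁺ from high to low concentration with n = 2.
Q = [Co²⁺]_dilute/[Co²⁺]_conc = 0.00446/0.325 = 0.0137.
E = 0 − (0.0592/2) log Q = −(0.0592/2)(-1.863) = 0.0551 V.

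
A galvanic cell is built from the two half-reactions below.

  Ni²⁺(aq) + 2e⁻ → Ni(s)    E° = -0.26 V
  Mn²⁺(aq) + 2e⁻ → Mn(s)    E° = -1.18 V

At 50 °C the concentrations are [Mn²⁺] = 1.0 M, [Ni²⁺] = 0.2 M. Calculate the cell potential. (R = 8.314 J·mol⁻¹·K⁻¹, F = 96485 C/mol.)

The Ni²⁺/Ni couple has the higher reduction potential and acts as the cathode, so E°_cell = -0.26 − (-1.18) = 0.92 V.
Balancing electrons gives n = 2; the reaction quotient is Q = [Mn²⁺]/[Ni²⁺] = 5.00.
E = E° − (RT/nF) ln Q = 0.92 − (8.314×323)/(2×96485) × (1.609) = 0.920 − 0.022 = 0.898 V.

0.898 V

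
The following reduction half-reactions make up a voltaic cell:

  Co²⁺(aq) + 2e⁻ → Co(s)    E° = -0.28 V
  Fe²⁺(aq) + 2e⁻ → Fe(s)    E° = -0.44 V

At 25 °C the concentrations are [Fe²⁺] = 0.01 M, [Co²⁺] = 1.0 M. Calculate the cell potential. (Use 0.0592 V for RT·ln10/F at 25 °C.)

The Co²⁺/Co couple has the higher reduction potential and acts as the cathode, so E°_cell = -0.28 − (-0.44) = 0.16 V.
Balancing electrons gives n = 2; the reaction quotient is Q = [Fe²⁺]/[Co²⁺] = 0.0100.
At 25 °C, E = E° − (0.0592/n) log Q = 0.16 − (0.0592/2)(-2.000) = 0.160 + 0.059 = 0.219 V.

0.219 V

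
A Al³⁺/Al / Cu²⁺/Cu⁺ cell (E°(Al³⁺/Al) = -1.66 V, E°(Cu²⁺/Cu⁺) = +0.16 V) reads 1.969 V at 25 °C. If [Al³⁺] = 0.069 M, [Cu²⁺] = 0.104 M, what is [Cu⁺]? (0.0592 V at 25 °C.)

7.7 × 10^-4 M

From the Nernst equation, log Q = n(E° − E)/0.0592 = 3(1.82 − 1.969)/0.0592 = -7.551, so Q = 2.81 × 10^-8.
With Q = [Al³⁺]·[Cu⁺]^3/[Cu²⁺]^3 and the known concentrations, [Cu⁺]^3 in the numerator gives [Cu⁺] = 7.7 × 10^-4 M.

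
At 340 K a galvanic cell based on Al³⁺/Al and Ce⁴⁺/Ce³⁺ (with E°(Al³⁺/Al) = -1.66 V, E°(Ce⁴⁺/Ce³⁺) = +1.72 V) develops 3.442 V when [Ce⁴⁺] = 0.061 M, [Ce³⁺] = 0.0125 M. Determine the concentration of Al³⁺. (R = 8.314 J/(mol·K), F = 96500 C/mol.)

From the Nernst equation, ln Q = nF(E° − E)/RT = 3×96500×(3.38 − 3.442)/(8.314×340) = -6.350, so Q = 0.00175.
With Q = [Al³⁺]·[Ce³⁺]^3/[Ce⁴⁺]^3 and the known concentrations, [Al³⁺] in the numerator gives [Al³⁺] = 0.2 M.

0.2 M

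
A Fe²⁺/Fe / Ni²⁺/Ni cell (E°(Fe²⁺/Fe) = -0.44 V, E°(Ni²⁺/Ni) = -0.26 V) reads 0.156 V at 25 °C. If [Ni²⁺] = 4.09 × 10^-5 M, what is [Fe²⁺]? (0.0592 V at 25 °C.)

From the Nernst equation, log Q = n(E° − E)/0.0592 = 2(0.18 − 0.156)/0.0592 = 0.811, so Q = 6.47.
With Q = [Fe²⁺]/[Ni²⁺] and the known concentrations, [Fe²⁺] in the numerator gives [Fe²⁺] = 2.6 × 10^-4 M.

2.6 × 10^-4 M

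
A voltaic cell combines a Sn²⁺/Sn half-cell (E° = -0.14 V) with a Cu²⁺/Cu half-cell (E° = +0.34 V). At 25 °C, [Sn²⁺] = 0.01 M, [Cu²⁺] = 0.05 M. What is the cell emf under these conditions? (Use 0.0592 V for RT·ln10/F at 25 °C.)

The Cu²⁺/Cu couple has the higher reduction potential and acts as the cathode, so E°_cell = +0.34 − (-0.14) = 0.48 V.
Balancing electrons gives n = 2; the reaction quotient is Q = [Sn²⁺]/[Cu²⁺] = 0.200.
At 25 °C, E = E° − (0.0592/n) log Q = 0.48 − (0.0592/2)(-0.699) = 0.480 + 0.021 = 0.501 V.

0.501 V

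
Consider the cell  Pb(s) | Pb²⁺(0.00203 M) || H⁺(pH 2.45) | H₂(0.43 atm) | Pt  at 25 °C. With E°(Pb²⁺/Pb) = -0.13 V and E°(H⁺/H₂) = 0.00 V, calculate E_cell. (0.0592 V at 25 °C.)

The hydrogen couple is the cathode, so E°_cell = 0.13 V; n = 2.
[H⁺] = 10^(−2.45) = 0.0035 M, and Q = [Pb²⁺]·P(H₂) / [H⁺]^2 = 69.3.
E = E° − (0.0592/2) log Q = 0.13 − (0.0592/2)(1.841) = 0.076 V.

0.076 V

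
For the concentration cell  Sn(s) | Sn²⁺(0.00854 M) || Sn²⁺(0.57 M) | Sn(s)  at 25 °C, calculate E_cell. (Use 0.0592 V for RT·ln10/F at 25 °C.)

Both half-cells are Sn²⁺/Sn, so E°_cell = 0. The concentrated side is the cathode; the cell reaction moves Sn²⁺ from high to low concentration with n = 2.
Q = [Sn²⁺]_dilute/[Sn²⁺]_conc = 0.00854/0.57 = 0.0150.
E = 0 − (0.0592/2) log Q = −(0.0592/2)(-1.824) = 0.0540 V.

0.054 V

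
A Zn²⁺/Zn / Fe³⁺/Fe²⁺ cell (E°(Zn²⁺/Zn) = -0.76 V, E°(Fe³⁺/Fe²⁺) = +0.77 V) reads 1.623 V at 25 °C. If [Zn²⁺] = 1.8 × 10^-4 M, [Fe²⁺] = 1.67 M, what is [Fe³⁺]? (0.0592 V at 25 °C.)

From the Nernst equation, log Q = n(E° − E)/0.0592 = 2(1.53 − 1.623)/0.0592 = -3.142, so Q = 7.21 × 10^-4.
With Q = [Zn²⁺]·[Fe²⁺]^2/[Fe³⁺]^2 and the known concentrations, [Fe³⁺]^2 in the denominator gives [Fe³⁺] = 0.83 M.

0.83 M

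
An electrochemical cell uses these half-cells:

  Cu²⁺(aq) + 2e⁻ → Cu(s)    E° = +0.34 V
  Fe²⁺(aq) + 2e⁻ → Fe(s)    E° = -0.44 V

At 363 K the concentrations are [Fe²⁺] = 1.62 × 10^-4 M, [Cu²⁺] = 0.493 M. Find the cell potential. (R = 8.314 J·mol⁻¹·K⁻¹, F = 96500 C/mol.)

0.905 V

The Cu²⁺/Cu couple has the higher reduction potential and acts as the cathode, so E°_cell = +0.34 − (-0.44) = 0.78 V.
Balancing electrons gives n = 2; the reaction quotient is Q = [Fe²⁺]/[Cu²⁺] = 3.29 × 10^-4.
E = E° − (RT/nF) ln Q = 0.78 − (8.314×363)/(2×96500) × (-8.021) = 0.780 + 0.125 = 0.905 V.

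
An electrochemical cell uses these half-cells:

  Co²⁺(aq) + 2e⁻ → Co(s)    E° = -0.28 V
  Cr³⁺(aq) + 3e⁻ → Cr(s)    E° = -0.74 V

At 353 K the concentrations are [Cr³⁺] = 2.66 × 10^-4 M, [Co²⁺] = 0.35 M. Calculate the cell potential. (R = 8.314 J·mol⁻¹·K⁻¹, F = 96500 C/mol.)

0.527 V

The Co²⁺/Co couple has the higher reduction potential and acts as the cathode, so E°_cell = -0.28 − (-0.74) = 0.46 V.
Balancing electrons gives n = 6; the reaction quotient is Q = [Cr³⁺]^2/[Co²⁺]^3 = 1.65 × 10^-6.
E = E° − (RT/nF) ln Q = 0.46 − (8.314×353)/(6×96500) × (-13.315) = 0.460 + 0.067 = 0.527 V.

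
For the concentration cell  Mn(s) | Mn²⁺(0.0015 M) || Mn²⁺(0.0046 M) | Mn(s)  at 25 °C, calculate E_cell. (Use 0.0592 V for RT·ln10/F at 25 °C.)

Both half-cells are Mn²⁺/Mn, so E°_cell = 0. The concentrated side is the cathode; the cell reaction moves Mn²⁺ from high to low concentration with n = 2.
Q = [Mn²⁺]_dilute/[Mn²⁺]_conc = 0.0015/0.0046 = 0.326.
E = 0 − (0.0592/2) log Q = −(0.0592/2)(-0.487) = 0.0144 V.

0.014 V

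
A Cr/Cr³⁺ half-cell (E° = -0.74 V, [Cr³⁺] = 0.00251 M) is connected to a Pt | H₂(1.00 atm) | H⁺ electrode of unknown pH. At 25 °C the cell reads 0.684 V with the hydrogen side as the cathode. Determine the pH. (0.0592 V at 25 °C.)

pH = 1.81

E°_cell = 0.74 V and n = 6.
log Q = n(E° − E)/0.0592 = 6×(0.74 − 0.684)/0.0592 = 5.676.
With Q = [Cr³⁺]^2·P(H₂)^3 / [H⁺]^6, solving for [H⁺] gives log[H⁺] = -1.813, so pH = 1.81.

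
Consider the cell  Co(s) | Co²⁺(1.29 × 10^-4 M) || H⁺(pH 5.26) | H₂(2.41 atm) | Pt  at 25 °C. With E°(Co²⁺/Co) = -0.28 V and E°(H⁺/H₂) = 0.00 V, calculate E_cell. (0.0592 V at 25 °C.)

The hydrogen couple is the cathode, so E°_cell = 0.28 V; n = 2.
[H⁺] = 10^(−5.26) = 5.5 × 10^-6 M, and Q = [Co²⁺]·P(H₂) / [H⁺]^2 = 1.03 × 10^7.
E = E° − (0.0592/2) log Q = 0.28 − (0.0592/2)(7.013) = 0.072 V.

0.072 V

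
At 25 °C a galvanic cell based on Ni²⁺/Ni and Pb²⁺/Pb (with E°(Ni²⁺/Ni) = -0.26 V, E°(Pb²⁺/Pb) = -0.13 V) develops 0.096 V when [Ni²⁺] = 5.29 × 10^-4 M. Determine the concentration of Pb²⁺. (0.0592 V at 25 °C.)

From the Nernst equation, log Q = n(E° − E)/0.0592 = 2(0.13 − 0.096)/0.0592 = 1.149, so Q = 14.1.
With Q = [Ni²⁺]/[Pb²⁺] and the known concentrations, [Pb²⁺] in the denominator gives [Pb²⁺] = 3.8 × 10^-5 M.

3.8 × 10^-5 M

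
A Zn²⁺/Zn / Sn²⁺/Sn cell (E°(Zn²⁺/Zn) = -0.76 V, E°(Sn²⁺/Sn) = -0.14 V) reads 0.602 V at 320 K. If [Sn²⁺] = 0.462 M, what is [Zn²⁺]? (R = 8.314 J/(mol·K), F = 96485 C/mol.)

From the Nernst equation, ln Q = nF(E° − E)/RT = 2×96485×(0.62 − 0.602)/(8.314×320) = 1.306, so Q = 3.69.
With Q = [Zn²⁺]/[Sn²⁺] and the known concentrations, [Zn²⁺] in the numerator gives [Zn²⁺] = 1.7 M.

1.7 M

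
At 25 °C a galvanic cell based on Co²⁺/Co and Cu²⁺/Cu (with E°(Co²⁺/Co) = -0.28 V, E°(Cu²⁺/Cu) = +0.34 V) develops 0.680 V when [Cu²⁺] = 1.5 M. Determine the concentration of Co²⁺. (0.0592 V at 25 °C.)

From the Nernst equation, log Q = n(E° − E)/0.0592 = 2(0.62 − 0.680)/0.0592 = -2.027, so Q = 0.00940.
With Q = [Co²⁺]/[Cu²⁺] and the known concentrations, [Co²⁺] in the numerator gives [Co²⁺] = 0.014 M.

0.014 M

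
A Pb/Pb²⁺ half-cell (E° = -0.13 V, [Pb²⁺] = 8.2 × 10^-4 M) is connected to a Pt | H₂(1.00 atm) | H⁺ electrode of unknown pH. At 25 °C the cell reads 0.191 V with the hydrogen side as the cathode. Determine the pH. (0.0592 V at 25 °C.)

pH = 0.51

E°_cell = 0.13 V and n = 2.
log Q = n(E° − E)/0.0592 = 2×(0.13 − 0.191)/0.0592 = -2.061.
With Q = [Pb²⁺]·P(H₂) / [H⁺]^2, solving for [H⁺] gives log[H⁺] = -0.513, so pH = 0.51.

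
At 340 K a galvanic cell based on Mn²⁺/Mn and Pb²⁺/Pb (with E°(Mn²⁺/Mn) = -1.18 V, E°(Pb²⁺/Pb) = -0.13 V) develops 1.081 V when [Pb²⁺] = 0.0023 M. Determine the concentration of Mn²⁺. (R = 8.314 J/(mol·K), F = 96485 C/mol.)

2.8 × 10^-4 M

From the Nernst equation, ln Q = nF(E° − E)/RT = 2×96485×(1.05 − 1.081)/(8.314×340) = -2.116, so Q = 0.120.
With Q = [Mn²⁺]/[Pb²⁺] and the known concentrations, [Mn²⁺] in the numerator gives [Mn²⁺] = 2.8 × 10^-4 M.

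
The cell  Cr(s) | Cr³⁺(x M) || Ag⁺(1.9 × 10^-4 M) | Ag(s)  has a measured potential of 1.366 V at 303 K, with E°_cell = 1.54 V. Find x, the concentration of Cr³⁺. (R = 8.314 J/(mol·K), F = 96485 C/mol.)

0.0033 M

From the Nernst equation, ln Q = nF(E° − E)/RT = 3×96485×(1.54 − 1.366)/(8.314×303) = 19.993, so Q = 4.82 × 10^8.
With Q = [Cr³⁺]/[Ag⁺]^3 and the known concentrations, [Cr³⁺] in the numerator gives [Cr³⁺] = 0.0033 M.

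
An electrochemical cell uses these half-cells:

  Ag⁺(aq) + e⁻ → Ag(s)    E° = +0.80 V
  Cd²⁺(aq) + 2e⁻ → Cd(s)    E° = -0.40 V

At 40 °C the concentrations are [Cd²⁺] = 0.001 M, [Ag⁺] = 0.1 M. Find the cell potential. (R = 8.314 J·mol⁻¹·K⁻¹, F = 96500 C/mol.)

1.23 V

The Ag⁺/Ag couple has the higher reduction potential and acts as the cathode, so E°_cell = +0.80 − (-0.40) = 1.20 V.
Balancing electrons gives n = 2; the reaction quotient is Q = [Cd²⁺]/[Ag⁺]^2 = 0.100.
E = E° − (RT/nF) ln Q = 1.20 − (8.314×313)/(2×96500) × (-2.303) = 1.200 + 0.031 = 1.231 V.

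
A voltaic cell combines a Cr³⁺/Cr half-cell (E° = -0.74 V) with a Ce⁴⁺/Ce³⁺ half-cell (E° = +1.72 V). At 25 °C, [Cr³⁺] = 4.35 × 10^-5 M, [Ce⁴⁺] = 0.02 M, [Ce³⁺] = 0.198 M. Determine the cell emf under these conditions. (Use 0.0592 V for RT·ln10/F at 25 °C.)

The Ce⁴⁺/Ce³⁺ couple has the higher reduction potential and acts as the cathode, so E°_cell = +1.72 − (-0.74) = 2.46 V.
Balancing electrons gives n = 3; the reaction quotient is Q = [Cr³⁺]·[Ce³⁺]^3/[Ce⁴⁺]^3 = 0.0422.
At 25 °C, E = E° − (0.0592/n) log Q = 2.46 − (0.0592/3)(-1.375) = 2.460 + 0.027 = 2.487 V.

2.49 V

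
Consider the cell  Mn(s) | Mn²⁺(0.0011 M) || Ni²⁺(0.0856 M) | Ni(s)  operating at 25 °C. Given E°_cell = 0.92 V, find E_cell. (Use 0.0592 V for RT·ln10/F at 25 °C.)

0.976 V

Balancing electrons gives n = 2; the reaction quotient is Q = [Mn²⁺]/[Ni²⁺] = 0.0129.
At 25 °C, E = E° − (0.0592/n) log Q = 0.92 − (0.0592/2)(-1.891) = 0.920 + 0.056 = 0.976 V.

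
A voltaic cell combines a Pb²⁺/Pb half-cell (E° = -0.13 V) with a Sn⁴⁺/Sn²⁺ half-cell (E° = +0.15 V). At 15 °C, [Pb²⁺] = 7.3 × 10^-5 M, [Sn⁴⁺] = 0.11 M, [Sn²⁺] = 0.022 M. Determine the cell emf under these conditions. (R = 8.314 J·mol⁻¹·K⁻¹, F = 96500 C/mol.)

The Sn⁴⁺/Sn²⁺ couple has the higher reduction potential and acts as the cathode, so E°_cell = +0.15 − (-0.13) = 0.28 V.
Balancing electrons gives n = 2; the reaction quotient is Q = [Pb²⁺]·[Sn²⁺]/[Sn⁴⁺] = 1.46 × 10^-5.
E = E° − (RT/nF) ln Q = 0.28 − (8.314×288)/(2×96500) × (-11.134) = 0.280 + 0.138 = 0.418 V.

0.418 V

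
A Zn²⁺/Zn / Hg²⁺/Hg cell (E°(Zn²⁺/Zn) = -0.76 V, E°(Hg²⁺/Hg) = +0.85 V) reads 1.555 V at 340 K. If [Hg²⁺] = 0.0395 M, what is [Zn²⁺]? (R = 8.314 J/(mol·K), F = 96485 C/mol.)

From the Nernst equation, ln Q = nF(E° − E)/RT = 2×96485×(1.61 − 1.555)/(8.314×340) = 3.755, so Q = 42.7.
With Q = [Zn²⁺]/[Hg²⁺] and the known concentrations, [Zn²⁺] in the numerator gives [Zn²⁺] = 1.7 M.

1.7 M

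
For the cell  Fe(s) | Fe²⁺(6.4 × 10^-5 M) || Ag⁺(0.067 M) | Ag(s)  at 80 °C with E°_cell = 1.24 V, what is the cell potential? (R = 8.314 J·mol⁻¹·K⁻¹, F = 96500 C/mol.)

1.30 V

Balancing electrons gives n = 2; the reaction quotient is Q = [Fe²⁺]/[Ag⁺]^2 = 0.0143.
E = E° − (RT/nF) ln Q = 1.24 − (8.314×353)/(2×96500) × (-4.251) = 1.240 + 0.065 = 1.305 V.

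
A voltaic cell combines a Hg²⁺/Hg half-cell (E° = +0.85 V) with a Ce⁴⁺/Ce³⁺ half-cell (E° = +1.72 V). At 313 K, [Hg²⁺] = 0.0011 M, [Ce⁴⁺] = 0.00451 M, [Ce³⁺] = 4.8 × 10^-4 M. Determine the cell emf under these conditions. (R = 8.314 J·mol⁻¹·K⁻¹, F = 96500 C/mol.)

1.02 V

The Ce⁴⁺/Ce³⁺ couple has the higher reduction potential and acts as the cathode, so E°_cell = +1.72 − (+0.85) = 0.87 V.
Balancing electrons gives n = 2; the reaction quotient is Q = [Hg²⁺]·[Ce³⁺]^2/[Ce⁴⁺]^2 = 1.25 × 10^-5.
E = E° − (RT/nF) ln Q = 0.87 − (8.314×313)/(2×96500) × (-11.293) = 0.870 + 0.152 = 1.022 V.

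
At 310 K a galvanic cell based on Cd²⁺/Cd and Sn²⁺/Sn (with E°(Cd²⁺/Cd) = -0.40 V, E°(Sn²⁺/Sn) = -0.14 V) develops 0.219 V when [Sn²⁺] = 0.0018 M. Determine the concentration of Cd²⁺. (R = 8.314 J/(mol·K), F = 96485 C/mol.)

0.039 M

From the Nernst equation, ln Q = nF(E° − E)/RT = 2×96485×(0.26 − 0.219)/(8.314×310) = 3.070, so Q = 21.5.
With Q = [Cd²⁺]/[Sn²⁺] and the known concentrations, [Cd²⁺] in the numerator gives [Cd²⁺] = 0.039 M.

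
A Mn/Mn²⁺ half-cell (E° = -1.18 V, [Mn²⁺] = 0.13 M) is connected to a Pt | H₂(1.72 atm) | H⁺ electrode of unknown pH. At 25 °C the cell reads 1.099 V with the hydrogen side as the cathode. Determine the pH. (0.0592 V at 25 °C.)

pH = 1.69

E°_cell = 1.18 V and n = 2.
log Q = n(E° − E)/0.0592 = 2×(1.18 − 1.099)/0.0592 = 2.736.
With Q = [Mn²⁺]·P(H₂) / [H⁺]^2, solving for [H⁺] gives log[H⁺] = -1.694, so pH = 1.69.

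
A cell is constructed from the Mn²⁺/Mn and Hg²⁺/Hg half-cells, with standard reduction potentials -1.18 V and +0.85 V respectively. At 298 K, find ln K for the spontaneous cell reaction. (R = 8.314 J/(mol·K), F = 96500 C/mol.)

E°_cell = +0.85 − (-1.18) = 2.03 V, with n = 2 electrons transferred.
At equilibrium E = 0, so the Nernst equation gives ln K = nFE°/RT = (2)(96500)(2.03)/((8.314)(298)) = 158.13.

ln K = 158.1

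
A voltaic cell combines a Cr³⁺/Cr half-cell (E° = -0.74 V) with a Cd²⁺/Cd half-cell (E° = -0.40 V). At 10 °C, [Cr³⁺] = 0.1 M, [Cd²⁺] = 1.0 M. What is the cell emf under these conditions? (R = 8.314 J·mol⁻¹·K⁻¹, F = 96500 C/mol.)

The Cd²⁺/Cd couple has the higher reduction potential and acts as the cathode, so E°_cell = -0.40 − (-0.74) = 0.34 V.
Balancing electrons gives n = 6; the reaction quotient is Q = [Cr³⁺]^2/[Cd²⁺]^3 = 0.0100.
E = E° − (RT/nF) ln Q = 0.34 − (8.314×283)/(6×96500) × (-4.605) = 0.340 + 0.019 = 0.359 V.

0.359 V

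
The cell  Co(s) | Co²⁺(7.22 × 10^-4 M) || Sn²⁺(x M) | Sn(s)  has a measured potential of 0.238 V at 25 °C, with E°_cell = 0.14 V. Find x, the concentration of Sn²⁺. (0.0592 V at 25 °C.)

From the Nernst equation, log Q = n(E° − E)/0.0592 = 2(0.14 − 0.238)/0.0592 = -3.311, so Q = 4.89 × 10^-4.
With Q = [Co²⁺]/[Sn²⁺] and the known concentrations, [Sn²⁺] in the denominator gives [Sn²⁺] = 1.5 M.

1.5 M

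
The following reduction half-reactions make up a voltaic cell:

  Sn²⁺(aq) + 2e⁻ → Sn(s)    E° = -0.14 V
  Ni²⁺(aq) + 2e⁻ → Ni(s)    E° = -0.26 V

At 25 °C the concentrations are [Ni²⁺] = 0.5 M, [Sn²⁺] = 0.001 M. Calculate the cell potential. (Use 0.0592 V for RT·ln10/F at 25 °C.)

0.040 V

The Sn²⁺/Sn couple has the higher reduction potential and acts as the cathode, so E°_cell = -0.14 − (-0.26) = 0.12 V.
Balancing electrons gives n = 2; the reaction quotient is Q = [Ni²⁺]/[Sn²⁺] = 500.
At 25 °C, E = E° − (0.0592/n) log Q = 0.12 − (0.0592/2)(2.699) = 0.120 − 0.080 = 0.040 V.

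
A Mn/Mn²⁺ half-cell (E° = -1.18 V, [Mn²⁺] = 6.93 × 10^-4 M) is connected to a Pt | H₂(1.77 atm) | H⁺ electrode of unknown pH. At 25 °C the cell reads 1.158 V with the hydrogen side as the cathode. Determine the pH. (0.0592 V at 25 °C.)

E°_cell = 1.18 V and n = 2.
log Q = n(E° − E)/0.0592 = 2×(1.18 − 1.158)/0.0592 = 0.743.
With Q = [Mn²⁺]·P(H₂) / [H⁺]^2, solving for [H⁺] gives log[H⁺] = -1.827, so pH = 1.83.

pH = 1.83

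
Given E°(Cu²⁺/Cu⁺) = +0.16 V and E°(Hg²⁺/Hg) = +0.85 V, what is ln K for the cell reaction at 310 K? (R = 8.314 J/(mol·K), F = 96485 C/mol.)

E°_cell = +0.85 − (+0.16) = 0.69 V, with n = 2 electrons transferred.
At equilibrium E = 0, so the Nernst equation gives ln K = nFE°/RT = (2)(96485)(0.69)/((8.314)(310)) = 51.66.

ln K = 51.7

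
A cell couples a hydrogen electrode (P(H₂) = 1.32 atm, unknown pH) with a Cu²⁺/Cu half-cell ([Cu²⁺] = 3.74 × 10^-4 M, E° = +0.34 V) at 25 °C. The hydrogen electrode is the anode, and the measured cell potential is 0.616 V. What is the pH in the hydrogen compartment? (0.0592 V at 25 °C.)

E°_cell = 0.34 V and n = 2.
log Q = n(E° − E)/0.0592 = 2×(0.34 − 0.616)/0.0592 = -9.324.
With Q = [H⁺]^2 / ([Cu²⁺]·P(H₂)), solving for [H⁺] gives log[H⁺] = -6.315, so pH = 6.32.

pH = 6.32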